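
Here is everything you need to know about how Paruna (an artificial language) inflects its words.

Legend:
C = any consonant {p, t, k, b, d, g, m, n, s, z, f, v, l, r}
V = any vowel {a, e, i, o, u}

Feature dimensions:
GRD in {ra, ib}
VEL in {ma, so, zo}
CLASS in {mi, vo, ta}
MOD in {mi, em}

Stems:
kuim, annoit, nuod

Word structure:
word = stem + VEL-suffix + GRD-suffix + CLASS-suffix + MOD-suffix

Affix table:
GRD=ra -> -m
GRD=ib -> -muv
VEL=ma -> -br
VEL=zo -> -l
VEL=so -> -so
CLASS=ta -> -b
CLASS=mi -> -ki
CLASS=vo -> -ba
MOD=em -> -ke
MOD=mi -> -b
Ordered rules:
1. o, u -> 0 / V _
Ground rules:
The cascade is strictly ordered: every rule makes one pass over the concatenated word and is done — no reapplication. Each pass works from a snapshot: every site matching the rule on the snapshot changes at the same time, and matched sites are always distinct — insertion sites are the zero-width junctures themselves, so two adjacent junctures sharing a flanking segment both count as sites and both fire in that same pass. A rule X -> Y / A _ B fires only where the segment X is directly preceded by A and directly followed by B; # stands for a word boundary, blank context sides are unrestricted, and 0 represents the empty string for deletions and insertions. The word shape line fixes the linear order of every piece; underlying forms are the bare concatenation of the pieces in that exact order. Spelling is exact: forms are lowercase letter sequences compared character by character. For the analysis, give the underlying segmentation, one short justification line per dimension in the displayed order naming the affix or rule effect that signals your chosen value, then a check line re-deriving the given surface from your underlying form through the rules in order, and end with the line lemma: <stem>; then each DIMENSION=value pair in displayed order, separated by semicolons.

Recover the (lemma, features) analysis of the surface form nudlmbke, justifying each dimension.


underlying: nuod-l-m-b-ke
GRD=ra - signalled by the affix -m
VEL=zo - signalled by the affix -l
CLASS=ta - signalled by the affix -b
MOD=em - signalled by the affix -ke
check: nuodlmbke -> nudlmbke
lemma: nuod; GRD=ra; VEL=zo; CLASS=ta; MOD=em


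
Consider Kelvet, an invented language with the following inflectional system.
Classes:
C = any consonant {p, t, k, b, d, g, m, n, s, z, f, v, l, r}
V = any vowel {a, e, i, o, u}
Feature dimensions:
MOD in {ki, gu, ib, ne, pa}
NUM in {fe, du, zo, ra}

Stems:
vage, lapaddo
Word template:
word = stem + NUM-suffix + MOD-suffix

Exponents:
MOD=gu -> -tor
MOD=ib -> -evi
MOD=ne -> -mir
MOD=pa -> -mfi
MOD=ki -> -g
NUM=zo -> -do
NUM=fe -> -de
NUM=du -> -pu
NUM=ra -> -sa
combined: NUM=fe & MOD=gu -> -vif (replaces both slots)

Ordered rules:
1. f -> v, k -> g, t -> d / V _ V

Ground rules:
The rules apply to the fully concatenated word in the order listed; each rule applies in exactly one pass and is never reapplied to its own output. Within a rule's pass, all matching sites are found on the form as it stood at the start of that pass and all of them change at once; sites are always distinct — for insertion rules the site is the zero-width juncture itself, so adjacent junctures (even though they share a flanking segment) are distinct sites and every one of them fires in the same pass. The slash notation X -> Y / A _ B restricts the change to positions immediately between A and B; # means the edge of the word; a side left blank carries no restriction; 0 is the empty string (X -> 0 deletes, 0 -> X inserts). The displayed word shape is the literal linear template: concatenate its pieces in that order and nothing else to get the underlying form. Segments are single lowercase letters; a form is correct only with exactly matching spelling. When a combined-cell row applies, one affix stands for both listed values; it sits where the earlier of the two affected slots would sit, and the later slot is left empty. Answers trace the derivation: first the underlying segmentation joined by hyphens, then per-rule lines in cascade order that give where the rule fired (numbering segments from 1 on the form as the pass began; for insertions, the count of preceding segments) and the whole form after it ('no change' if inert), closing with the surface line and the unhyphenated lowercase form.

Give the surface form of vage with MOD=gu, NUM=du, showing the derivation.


underlying: vage-pu-tor
1. f -> v, k -> g, t -> d / V _ V: fires at position(s) 7: vagepudor
surface: vagepudor


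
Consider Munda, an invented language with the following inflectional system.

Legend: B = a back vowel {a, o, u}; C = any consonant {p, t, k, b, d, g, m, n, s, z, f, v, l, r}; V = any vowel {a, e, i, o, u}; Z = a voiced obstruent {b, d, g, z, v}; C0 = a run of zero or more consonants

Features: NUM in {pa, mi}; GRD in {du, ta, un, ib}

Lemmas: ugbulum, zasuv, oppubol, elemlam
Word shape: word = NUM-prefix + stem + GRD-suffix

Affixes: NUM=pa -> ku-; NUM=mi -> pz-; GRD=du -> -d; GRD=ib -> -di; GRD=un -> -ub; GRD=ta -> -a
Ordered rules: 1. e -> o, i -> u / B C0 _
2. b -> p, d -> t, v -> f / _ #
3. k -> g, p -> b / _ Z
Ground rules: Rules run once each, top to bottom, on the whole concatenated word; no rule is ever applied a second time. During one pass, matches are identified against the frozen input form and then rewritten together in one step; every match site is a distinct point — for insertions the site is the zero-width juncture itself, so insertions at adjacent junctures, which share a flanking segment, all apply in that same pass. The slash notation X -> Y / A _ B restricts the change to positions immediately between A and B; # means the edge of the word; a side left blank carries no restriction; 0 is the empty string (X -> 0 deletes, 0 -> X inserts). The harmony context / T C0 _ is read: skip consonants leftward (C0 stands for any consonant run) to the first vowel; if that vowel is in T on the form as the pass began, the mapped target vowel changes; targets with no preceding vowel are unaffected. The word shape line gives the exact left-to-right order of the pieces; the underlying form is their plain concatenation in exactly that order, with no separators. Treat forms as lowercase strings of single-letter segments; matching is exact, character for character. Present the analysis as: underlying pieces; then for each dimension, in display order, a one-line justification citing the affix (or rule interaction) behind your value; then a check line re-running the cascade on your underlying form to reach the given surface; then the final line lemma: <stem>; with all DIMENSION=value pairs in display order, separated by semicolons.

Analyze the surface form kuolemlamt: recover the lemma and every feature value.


underlying: ku-elemlam-d
NUM=pa - signalled by the affix ku-
GRD=du - signalled by the affix -d
check: kuelemlamd -> kuolemlamd -> kuolemlamt -> kuolemlamt
lemma: elemlam; NUM=pa; GRD=du


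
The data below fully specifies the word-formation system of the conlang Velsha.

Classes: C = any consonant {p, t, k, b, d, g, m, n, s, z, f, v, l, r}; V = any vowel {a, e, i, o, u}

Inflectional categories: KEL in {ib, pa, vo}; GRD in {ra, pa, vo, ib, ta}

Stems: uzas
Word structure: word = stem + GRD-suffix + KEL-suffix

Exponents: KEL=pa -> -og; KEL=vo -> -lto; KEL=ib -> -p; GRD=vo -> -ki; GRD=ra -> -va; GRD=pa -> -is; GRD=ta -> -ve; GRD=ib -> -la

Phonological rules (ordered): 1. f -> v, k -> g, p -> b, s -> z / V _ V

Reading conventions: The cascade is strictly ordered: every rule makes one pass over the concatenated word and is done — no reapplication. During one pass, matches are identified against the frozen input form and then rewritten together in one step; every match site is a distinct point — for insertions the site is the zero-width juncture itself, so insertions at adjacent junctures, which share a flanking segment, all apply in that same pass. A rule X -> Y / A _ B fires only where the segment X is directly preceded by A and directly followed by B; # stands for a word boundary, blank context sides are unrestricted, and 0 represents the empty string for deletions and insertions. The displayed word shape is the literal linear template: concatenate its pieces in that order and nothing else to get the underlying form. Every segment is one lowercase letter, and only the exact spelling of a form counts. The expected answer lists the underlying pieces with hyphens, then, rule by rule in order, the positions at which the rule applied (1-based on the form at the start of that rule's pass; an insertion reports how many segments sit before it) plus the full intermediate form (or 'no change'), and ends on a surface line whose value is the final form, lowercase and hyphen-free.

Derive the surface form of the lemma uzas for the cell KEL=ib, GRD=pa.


underlying: uzas-is-p
1. f -> v, k -> g, p -> b, s -> z / V _ V: fires at position(s) 4: uzazisp
surface: uzazisp


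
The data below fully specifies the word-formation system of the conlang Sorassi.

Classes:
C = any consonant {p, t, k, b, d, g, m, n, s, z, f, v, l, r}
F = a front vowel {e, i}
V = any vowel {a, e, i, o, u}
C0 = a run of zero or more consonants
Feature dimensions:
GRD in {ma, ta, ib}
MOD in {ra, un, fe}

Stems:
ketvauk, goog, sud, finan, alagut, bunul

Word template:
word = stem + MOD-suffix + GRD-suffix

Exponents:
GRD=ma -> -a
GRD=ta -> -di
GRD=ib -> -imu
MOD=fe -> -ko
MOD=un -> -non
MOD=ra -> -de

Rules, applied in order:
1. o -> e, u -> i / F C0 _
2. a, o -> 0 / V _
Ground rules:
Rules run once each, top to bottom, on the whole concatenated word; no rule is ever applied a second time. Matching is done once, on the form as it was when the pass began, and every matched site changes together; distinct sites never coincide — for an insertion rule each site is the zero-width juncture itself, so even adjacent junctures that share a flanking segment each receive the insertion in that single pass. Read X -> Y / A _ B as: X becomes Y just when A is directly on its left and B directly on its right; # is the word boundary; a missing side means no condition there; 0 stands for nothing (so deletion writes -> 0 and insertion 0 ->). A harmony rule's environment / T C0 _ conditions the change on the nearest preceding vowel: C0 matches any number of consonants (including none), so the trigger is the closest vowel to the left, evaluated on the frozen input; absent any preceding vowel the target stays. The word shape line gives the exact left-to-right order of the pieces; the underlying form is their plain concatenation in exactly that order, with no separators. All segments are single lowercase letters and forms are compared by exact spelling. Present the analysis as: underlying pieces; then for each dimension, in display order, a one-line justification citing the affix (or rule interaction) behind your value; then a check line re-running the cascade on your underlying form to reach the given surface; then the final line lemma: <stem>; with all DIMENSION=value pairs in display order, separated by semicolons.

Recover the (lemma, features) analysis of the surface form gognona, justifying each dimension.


underlying: goog-non-a
GRD=ma - signalled by the affix -a
MOD=un - signalled by the affix -non
check: goognona -> goognona -> gognona
lemma: goog; GRD=ma; MOD=un


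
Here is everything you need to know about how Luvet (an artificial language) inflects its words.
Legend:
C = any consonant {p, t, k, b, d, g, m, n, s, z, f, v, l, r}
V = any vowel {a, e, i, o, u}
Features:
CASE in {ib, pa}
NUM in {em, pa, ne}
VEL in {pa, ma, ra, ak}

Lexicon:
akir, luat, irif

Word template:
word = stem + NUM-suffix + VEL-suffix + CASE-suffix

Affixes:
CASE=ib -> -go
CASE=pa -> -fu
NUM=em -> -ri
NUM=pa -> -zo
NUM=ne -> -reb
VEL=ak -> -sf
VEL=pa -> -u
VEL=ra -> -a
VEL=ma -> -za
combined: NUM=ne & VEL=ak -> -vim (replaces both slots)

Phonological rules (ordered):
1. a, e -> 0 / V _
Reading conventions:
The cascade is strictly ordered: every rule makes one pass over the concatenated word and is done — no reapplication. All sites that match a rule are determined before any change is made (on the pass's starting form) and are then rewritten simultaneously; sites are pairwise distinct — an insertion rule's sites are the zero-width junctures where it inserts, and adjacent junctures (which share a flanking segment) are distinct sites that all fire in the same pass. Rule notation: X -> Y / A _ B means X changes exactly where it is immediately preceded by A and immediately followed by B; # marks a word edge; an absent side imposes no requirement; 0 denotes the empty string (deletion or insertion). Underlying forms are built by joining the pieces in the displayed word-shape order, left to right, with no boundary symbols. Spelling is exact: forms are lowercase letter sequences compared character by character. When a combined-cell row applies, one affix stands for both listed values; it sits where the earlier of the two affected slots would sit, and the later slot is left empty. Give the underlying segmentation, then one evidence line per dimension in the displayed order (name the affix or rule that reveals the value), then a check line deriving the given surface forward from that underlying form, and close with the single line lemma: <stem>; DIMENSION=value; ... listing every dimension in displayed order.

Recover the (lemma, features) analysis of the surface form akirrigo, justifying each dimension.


underlying: akir-ri-a-go
CASE=ib - signalled by the affix -go
NUM=em - signalled by the affix -ri
VEL=ra - signalled by the affix -a
check: akirriago -> akirrigo
lemma: akir; CASE=ib; NUM=em; VEL=ra


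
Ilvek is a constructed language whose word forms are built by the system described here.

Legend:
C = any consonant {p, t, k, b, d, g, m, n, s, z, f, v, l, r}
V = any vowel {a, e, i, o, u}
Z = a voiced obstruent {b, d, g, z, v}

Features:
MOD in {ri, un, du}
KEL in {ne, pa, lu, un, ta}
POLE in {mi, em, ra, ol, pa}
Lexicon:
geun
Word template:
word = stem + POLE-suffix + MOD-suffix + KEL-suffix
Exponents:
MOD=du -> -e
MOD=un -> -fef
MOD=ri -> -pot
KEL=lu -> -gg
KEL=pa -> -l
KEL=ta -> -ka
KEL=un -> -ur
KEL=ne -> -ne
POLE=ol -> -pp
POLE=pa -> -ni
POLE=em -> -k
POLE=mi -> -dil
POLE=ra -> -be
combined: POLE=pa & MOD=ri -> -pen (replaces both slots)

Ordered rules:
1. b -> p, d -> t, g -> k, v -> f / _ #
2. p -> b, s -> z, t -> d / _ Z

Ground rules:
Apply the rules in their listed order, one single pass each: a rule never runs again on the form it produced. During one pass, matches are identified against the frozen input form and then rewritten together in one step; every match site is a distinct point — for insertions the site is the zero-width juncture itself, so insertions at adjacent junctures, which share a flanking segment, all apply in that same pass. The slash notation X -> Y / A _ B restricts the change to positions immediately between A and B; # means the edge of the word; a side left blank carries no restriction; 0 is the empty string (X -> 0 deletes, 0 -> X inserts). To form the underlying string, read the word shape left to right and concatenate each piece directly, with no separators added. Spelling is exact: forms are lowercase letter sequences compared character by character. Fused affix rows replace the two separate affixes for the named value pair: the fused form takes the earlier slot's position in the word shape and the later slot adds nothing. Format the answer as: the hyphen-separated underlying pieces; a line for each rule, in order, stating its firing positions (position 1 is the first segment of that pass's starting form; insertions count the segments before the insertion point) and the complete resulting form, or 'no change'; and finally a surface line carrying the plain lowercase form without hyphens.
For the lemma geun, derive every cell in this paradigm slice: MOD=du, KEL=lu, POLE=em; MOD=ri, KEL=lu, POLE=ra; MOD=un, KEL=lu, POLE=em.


cell MOD=du, KEL=lu, POLE=em:
underlying: geun-k-e-gg
1. b -> p, d -> t, g -> k, v -> f / _ #: fires at position(s) 8: geunkegk
2. p -> b, s -> z, t -> d / _ Z: no change
surface: geunkegk

cell MOD=ri, KEL=lu, POLE=ra:
underlying: geun-be-pot-gg
1. b -> p, d -> t, g -> k, v -> f / _ #: fires at position(s) 11: geunbepotgk
2. p -> b, s -> z, t -> d / _ Z: fires at position(s) 9: geunbepodgk
surface: geunbepodgk

cell MOD=un, KEL=lu, POLE=em:
underlying: geun-k-fef-gg
1. b -> p, d -> t, g -> k, v -> f / _ #: fires at position(s) 10: geunkfefgk
2. p -> b, s -> z, t -> d / _ Z: no change
surface: geunkfefgk


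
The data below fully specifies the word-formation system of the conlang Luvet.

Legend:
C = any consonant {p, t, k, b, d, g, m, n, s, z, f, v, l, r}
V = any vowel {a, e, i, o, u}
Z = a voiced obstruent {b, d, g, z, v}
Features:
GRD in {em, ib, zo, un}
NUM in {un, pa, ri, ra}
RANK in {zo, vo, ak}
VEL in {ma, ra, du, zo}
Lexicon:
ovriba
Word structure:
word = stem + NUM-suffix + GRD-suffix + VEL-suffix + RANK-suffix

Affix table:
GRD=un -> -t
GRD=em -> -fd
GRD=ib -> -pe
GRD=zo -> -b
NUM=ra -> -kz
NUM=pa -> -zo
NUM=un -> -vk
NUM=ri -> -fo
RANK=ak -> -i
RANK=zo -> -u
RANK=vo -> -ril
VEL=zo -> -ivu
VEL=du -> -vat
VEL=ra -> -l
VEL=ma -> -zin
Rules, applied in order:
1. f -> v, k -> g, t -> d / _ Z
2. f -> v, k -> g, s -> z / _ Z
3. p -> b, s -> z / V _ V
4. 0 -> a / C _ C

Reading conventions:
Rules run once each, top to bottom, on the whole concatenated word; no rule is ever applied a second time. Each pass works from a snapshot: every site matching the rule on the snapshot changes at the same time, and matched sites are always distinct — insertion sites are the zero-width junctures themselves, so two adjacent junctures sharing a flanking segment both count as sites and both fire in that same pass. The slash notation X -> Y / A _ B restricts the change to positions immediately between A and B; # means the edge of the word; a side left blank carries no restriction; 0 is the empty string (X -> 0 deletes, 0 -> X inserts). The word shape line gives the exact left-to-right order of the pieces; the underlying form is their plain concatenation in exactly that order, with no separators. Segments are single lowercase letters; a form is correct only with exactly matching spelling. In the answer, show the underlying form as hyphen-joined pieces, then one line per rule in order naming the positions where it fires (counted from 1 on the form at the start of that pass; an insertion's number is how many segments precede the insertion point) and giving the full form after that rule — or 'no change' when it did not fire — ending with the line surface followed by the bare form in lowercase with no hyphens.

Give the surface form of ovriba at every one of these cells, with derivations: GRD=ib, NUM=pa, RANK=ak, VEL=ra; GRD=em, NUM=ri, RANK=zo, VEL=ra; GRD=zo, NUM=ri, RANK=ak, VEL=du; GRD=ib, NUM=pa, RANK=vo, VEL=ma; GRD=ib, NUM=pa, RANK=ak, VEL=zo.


cell GRD=ib, NUM=pa, RANK=ak, VEL=ra:
underlying: ovriba-zo-pe-l-i
1. f -> v, k -> g, t -> d / _ Z: no change
2. f -> v, k -> g, s -> z / _ Z: no change
3. p -> b, s -> z / V _ V: fires at position(s) 9: ovribazobeli
4. 0 -> a / C _ C: inserts after position(s) 2: ovaribazobeli
surface: ovaribazobeli

cell GRD=em, NUM=ri, RANK=zo, VEL=ra:
underlying: ovriba-fo-fd-l-u
1. f -> v, k -> g, t -> d / _ Z: fires at position(s) 9: ovribafovdlu
2. f -> v, k -> g, s -> z / _ Z: no change
3. p -> b, s -> z / V _ V: no change
4. 0 -> a / C _ C: inserts after position(s) 2, 9, 10: ovaribafovadalu
surface: ovaribafovadalu

cell GRD=zo, NUM=ri, RANK=ak, VEL=du:
underlying: ovriba-fo-b-vat-i
1. f -> v, k -> g, t -> d / _ Z: no change
2. f -> v, k -> g, s -> z / _ Z: no change
3. p -> b, s -> z / V _ V: no change
4. 0 -> a / C _ C: inserts after position(s) 2, 9: ovaribafobavati
surface: ovaribafobavati

cell GRD=ib, NUM=pa, RANK=vo, VEL=ma:
underlying: ovriba-zo-pe-zin-ril
1. f -> v, k -> g, t -> d / _ Z: no change
2. f -> v, k -> g, s -> z / _ Z: no change
3. p -> b, s -> z / V _ V: fires at position(s) 9: ovribazobezinril
4. 0 -> a / C _ C: inserts after position(s) 2, 13: ovaribazobezinaril
surface: ovaribazobezinaril

cell GRD=ib, NUM=pa, RANK=ak, VEL=zo:
underlying: ovriba-zo-pe-ivu-i
1. f -> v, k -> g, t -> d / _ Z: no change
2. f -> v, k -> g, s -> z / _ Z: no change
3. p -> b, s -> z / V _ V: fires at position(s) 9: ovribazobeivui
4. 0 -> a / C _ C: inserts after position(s) 2: ovaribazobeivui
surface: ovaribazobeivui


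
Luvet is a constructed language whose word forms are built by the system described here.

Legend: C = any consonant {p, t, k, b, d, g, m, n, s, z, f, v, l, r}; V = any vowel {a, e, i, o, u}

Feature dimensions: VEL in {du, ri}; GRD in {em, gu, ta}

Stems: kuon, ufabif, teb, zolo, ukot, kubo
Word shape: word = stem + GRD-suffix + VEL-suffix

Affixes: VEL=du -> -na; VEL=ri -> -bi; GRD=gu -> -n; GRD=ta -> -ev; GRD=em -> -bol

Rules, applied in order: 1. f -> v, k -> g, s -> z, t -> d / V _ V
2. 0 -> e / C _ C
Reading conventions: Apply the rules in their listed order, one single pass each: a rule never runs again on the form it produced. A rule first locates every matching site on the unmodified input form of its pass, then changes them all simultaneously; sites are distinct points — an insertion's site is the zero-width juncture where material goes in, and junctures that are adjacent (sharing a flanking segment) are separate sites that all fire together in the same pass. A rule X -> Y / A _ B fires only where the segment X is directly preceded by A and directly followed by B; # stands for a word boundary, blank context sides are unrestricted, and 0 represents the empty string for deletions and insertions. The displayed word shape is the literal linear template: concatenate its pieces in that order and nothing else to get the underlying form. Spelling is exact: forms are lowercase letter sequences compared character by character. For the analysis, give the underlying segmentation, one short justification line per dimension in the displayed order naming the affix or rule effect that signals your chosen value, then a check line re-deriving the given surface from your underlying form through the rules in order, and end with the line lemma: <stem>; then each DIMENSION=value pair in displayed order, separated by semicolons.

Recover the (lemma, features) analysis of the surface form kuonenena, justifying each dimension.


underlying: kuon-n-na
VEL=du - signalled by the affix -na
GRD=gu - signalled by the affix -n
check: kuonnna -> kuonnna -> kuonenena
lemma: kuon; VEL=du; GRD=gu


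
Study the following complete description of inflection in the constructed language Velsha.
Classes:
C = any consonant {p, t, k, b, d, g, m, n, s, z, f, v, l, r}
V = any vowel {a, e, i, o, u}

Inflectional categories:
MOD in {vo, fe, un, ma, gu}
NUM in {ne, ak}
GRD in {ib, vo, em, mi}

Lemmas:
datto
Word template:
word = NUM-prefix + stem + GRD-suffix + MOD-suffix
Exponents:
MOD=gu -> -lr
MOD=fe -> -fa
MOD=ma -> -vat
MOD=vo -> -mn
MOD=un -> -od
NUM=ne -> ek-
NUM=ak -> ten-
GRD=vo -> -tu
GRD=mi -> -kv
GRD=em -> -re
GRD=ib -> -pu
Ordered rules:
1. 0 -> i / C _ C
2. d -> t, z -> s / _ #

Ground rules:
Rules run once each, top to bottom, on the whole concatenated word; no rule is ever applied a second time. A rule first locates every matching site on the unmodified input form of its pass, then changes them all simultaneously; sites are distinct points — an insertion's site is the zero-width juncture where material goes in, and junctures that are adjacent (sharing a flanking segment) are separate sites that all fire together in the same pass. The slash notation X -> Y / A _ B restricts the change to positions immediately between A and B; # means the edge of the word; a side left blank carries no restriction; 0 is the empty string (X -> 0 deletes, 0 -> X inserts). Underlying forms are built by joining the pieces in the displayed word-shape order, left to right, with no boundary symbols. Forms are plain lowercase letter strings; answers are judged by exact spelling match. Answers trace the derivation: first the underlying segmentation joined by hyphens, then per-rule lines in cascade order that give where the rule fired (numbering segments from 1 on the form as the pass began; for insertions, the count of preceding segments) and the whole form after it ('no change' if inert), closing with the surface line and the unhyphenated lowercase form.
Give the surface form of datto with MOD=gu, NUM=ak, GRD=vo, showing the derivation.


underlying: ten-datto-tu-lr
1. 0 -> i / C _ C: inserts after position(s) 3, 6, 11: tenidatitotulir
2. d -> t, z -> s / _ #: no change
surface: tenidatitotulir


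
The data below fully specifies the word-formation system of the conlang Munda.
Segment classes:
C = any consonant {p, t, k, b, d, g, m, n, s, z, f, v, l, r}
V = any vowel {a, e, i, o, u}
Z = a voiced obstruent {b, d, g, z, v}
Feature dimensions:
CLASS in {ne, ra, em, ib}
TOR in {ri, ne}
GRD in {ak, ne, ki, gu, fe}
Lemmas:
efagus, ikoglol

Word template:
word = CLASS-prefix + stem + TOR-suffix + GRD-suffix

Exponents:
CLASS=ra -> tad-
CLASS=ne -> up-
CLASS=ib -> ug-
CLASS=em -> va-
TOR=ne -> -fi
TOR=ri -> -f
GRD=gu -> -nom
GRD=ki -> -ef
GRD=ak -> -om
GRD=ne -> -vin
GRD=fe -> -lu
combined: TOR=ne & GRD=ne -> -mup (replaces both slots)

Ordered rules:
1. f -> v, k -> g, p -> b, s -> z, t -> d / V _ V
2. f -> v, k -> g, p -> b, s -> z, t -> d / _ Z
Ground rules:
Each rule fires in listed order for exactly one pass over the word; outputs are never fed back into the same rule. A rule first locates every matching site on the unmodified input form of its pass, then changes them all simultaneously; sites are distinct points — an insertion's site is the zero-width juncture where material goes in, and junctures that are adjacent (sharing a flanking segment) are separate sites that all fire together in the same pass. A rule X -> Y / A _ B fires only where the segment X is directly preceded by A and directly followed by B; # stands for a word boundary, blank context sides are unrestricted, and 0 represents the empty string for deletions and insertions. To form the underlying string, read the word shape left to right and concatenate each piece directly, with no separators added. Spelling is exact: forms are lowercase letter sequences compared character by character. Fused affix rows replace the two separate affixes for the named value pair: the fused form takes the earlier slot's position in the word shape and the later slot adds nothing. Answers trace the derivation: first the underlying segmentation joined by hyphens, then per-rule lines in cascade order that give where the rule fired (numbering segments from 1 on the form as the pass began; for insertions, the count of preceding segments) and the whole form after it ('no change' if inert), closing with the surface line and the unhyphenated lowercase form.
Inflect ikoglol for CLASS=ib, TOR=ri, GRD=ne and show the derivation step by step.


underlying: ug-ikoglol-f-vin
1. f -> v, k -> g, p -> b, s -> z, t -> d / V _ V: fires at position(s) 4: ugigoglolfvin
2. f -> v, k -> g, p -> b, s -> z, t -> d / _ Z: fires at position(s) 10: ugigoglolvvin
surface: ugigoglolvvin


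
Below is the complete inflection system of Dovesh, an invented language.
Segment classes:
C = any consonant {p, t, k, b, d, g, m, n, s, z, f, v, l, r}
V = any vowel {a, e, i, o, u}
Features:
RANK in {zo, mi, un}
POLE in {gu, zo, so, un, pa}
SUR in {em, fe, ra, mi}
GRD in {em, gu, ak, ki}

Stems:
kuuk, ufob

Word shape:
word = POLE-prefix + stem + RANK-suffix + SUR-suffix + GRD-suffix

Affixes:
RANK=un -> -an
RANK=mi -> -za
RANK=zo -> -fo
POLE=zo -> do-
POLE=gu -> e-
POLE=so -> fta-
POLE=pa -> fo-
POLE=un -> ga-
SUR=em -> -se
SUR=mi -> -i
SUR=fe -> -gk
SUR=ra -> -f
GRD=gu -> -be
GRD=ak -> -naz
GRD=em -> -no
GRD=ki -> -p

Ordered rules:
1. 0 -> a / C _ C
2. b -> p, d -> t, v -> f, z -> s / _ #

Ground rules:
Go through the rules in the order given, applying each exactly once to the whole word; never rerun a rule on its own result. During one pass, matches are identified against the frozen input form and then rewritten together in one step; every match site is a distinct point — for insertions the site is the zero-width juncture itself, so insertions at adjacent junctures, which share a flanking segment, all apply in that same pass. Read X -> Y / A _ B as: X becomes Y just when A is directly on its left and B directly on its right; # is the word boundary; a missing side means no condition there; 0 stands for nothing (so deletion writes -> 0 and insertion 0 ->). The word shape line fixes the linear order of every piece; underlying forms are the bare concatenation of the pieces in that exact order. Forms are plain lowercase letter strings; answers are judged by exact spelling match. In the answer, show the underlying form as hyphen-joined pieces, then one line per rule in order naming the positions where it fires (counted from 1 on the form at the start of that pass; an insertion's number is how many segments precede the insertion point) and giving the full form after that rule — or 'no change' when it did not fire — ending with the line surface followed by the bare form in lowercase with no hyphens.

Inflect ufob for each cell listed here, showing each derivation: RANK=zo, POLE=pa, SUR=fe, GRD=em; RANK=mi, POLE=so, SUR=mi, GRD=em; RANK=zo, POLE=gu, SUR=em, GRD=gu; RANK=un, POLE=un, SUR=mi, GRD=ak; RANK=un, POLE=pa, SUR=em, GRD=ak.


cell RANK=zo, POLE=pa, SUR=fe, GRD=em:
underlying: fo-ufob-fo-gk-no
1. 0 -> a / C _ C: inserts after position(s) 6, 9, 10: foufobafogakano
2. b -> p, d -> t, v -> f, z -> s / _ #: no change
surface: foufobafogakano

cell RANK=mi, POLE=so, SUR=mi, GRD=em:
underlying: fta-ufob-za-i-no
1. 0 -> a / C _ C: inserts after position(s) 1, 7: fataufobazaino
2. b -> p, d -> t, v -> f, z -> s / _ #: no change
surface: fataufobazaino

cell RANK=zo, POLE=gu, SUR=em, GRD=gu:
underlying: e-ufob-fo-se-be
1. 0 -> a / C _ C: inserts after position(s) 5: eufobafosebe
2. b -> p, d -> t, v -> f, z -> s / _ #: no change
surface: eufobafosebe

cell RANK=un, POLE=un, SUR=mi, GRD=ak:
underlying: ga-ufob-an-i-naz
1. 0 -> a / C _ C: no change
2. b -> p, d -> t, v -> f, z -> s / _ #: fires at position(s) 12: gaufobaninas
surface: gaufobaninas

cell RANK=un, POLE=pa, SUR=em, GRD=ak:
underlying: fo-ufob-an-se-naz
1. 0 -> a / C _ C: inserts after position(s) 8: foufobanasenaz
2. b -> p, d -> t, v -> f, z -> s / _ #: fires at position(s) 14: foufobanasenas
surface: foufobanasenas


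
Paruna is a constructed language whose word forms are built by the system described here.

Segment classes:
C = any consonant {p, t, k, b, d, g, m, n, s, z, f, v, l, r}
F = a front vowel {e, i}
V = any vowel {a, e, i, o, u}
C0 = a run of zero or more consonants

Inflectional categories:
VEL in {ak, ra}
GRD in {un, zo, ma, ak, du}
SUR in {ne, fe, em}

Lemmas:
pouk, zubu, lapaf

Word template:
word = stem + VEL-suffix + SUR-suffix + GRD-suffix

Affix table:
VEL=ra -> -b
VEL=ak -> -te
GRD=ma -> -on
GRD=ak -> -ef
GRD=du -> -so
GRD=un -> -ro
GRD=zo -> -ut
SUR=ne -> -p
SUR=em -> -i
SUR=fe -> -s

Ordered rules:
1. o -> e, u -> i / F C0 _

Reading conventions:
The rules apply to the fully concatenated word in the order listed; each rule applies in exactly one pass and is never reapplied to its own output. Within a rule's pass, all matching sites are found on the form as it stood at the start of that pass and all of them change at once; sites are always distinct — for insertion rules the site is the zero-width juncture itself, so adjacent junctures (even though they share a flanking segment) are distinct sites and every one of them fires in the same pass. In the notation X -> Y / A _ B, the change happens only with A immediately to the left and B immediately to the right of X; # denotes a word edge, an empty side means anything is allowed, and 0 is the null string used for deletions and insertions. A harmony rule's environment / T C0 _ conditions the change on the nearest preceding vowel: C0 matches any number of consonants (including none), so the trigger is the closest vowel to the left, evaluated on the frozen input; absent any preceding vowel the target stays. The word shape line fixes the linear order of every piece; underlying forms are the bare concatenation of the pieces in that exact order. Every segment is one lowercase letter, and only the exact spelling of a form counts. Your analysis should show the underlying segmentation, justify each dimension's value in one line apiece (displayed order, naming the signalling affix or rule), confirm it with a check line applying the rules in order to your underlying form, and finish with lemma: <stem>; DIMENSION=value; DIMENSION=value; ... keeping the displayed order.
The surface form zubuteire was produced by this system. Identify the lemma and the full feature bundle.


underlying: zubu-te-i-ro
VEL=ak - signalled by the affix -te
GRD=un - signalled by the affix -ro
SUR=em - signalled by the affix -i
check: zubuteiro -> zubuteire
lemma: zubu; VEL=ak; GRD=un; SUR=em


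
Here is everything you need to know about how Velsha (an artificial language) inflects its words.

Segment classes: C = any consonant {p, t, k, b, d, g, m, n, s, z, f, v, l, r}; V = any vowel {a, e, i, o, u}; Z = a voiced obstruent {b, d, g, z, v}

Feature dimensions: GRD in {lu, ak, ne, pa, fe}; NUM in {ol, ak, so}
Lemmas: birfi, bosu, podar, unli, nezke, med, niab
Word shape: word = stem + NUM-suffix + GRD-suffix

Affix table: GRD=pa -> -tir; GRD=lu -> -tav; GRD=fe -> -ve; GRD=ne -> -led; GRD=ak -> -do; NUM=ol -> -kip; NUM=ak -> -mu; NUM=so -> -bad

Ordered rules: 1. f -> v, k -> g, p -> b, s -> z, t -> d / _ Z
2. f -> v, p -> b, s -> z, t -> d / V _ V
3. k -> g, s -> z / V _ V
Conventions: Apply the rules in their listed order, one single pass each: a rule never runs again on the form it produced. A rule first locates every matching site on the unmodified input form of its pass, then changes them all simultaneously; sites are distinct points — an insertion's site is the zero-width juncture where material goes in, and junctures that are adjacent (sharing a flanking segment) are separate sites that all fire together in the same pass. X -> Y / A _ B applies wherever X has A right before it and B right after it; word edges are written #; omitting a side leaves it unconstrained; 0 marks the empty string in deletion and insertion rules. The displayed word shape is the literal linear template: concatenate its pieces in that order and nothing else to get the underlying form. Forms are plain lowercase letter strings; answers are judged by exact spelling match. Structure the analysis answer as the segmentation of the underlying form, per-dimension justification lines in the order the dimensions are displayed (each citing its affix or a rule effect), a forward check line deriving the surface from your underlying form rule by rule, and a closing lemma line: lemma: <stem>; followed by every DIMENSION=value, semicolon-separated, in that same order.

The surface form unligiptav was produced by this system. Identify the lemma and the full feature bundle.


underlying: unli-kip-tav
GRD=lu - signalled by the affix -tav
NUM=ol - signalled by the affix -kip
check: unlikiptav -> unlikiptav -> unlikiptav -> unligiptav
lemma: unli; GRD=lu; NUM=ol


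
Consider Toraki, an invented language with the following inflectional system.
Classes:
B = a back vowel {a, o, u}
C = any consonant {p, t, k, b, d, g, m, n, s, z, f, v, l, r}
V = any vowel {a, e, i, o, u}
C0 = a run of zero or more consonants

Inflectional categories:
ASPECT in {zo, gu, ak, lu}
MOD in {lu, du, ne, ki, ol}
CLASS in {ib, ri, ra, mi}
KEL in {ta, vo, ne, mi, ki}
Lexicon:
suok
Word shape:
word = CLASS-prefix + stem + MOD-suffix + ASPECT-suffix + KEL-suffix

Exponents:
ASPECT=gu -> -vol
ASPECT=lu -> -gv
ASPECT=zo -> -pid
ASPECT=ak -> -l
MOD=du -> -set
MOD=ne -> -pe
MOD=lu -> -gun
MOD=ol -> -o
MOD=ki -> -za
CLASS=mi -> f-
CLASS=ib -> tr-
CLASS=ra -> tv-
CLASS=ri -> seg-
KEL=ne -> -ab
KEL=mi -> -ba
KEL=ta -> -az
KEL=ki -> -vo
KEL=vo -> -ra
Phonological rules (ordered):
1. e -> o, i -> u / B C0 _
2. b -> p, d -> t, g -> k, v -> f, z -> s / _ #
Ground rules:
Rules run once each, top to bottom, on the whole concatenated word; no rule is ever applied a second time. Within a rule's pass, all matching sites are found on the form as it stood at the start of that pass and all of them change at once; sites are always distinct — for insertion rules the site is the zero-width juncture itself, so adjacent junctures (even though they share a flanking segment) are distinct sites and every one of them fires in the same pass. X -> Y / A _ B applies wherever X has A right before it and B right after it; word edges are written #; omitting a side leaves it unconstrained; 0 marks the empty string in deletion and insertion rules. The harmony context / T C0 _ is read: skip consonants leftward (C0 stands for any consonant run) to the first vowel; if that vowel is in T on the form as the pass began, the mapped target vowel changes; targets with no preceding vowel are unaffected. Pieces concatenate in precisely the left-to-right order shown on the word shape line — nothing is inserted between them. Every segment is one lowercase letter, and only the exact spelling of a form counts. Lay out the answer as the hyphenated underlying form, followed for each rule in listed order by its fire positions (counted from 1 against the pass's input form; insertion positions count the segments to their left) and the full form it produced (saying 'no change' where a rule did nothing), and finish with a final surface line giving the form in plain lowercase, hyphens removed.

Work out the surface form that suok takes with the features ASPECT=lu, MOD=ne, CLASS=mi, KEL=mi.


underlying: f-suok-pe-gv-ba
1. e -> o, i -> u / B C0 _: fires at position(s) 7: fsuokpogvba
2. b -> p, d -> t, g -> k, v -> f, z -> s / _ #: no change
surface: fsuokpogvba


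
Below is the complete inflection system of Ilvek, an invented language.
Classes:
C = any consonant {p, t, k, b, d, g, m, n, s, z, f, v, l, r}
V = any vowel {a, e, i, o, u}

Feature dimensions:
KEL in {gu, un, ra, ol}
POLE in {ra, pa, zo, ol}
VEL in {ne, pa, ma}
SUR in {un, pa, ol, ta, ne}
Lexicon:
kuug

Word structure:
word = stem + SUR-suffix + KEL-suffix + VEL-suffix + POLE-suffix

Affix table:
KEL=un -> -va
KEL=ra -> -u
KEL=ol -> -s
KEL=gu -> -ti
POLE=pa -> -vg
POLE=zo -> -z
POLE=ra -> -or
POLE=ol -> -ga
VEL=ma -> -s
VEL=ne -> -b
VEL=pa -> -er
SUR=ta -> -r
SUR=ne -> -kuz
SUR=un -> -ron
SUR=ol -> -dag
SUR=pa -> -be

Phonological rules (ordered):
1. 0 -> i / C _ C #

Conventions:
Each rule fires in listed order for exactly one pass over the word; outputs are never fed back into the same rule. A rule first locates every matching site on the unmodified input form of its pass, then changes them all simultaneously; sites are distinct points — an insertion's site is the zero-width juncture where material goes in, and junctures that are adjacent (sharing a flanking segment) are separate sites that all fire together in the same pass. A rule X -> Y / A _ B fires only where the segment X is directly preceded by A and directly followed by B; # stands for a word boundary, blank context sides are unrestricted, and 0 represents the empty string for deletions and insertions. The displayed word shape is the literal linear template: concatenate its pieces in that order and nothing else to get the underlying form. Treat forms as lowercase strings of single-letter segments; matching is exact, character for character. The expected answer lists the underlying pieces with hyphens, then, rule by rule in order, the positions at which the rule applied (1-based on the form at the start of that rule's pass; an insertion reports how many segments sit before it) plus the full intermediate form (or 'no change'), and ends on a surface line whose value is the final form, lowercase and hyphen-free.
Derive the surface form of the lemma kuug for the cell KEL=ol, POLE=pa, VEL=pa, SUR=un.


underlying: kuug-ron-s-er-vg
1. 0 -> i / C _ C #: inserts after position(s) 11: kuugronservig
surface: kuugronservig


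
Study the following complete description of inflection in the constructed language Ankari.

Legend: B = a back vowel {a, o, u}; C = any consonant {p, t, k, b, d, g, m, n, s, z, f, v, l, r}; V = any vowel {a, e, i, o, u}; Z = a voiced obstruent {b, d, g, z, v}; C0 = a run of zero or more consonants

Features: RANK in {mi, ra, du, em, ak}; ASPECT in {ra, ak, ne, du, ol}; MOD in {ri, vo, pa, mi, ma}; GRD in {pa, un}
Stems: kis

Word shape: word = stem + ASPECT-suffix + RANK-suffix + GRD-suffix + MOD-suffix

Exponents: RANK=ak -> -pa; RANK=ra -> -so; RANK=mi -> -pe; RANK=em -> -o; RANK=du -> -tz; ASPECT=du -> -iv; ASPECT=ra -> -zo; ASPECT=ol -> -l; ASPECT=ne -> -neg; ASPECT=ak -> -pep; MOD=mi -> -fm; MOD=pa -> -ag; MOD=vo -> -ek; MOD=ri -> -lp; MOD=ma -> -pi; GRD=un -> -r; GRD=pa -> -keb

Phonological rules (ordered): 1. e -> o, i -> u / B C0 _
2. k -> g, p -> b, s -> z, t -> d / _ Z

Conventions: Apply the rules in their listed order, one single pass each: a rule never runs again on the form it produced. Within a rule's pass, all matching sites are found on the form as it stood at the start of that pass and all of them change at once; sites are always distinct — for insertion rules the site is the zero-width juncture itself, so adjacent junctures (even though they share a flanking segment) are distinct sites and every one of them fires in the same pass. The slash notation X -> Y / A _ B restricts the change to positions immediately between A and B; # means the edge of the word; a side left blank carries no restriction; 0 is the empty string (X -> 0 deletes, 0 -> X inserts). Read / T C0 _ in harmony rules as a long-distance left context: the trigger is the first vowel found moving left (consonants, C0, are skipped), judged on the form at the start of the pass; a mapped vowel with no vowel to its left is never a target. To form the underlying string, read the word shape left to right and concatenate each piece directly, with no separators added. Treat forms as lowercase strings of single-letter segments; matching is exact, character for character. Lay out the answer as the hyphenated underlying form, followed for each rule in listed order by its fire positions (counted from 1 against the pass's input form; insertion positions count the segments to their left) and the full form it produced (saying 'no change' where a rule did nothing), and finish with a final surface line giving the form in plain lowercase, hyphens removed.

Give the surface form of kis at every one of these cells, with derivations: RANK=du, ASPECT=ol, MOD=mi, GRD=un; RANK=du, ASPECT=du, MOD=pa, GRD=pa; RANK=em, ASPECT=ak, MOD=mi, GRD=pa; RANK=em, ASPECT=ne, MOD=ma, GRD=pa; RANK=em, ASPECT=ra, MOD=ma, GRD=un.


cell RANK=du, ASPECT=ol, MOD=mi, GRD=un:
underlying: kis-l-tz-r-fm
1. e -> o, i -> u / B C0 _: no change
2. k -> g, p -> b, s -> z, t -> d / _ Z: fires at position(s) 5: kisldzrfm
surface: kisldzrfm

cell RANK=du, ASPECT=du, MOD=pa, GRD=pa:
underlying: kis-iv-tz-keb-ag
1. e -> o, i -> u / B C0 _: no change
2. k -> g, p -> b, s -> z, t -> d / _ Z: fires at position(s) 6: kisivdzkebag
surface: kisivdzkebag

cell RANK=em, ASPECT=ak, MOD=mi, GRD=pa:
underlying: kis-pep-o-keb-fm
1. e -> o, i -> u / B C0 _: fires at position(s) 9: kispepokobfm
2. k -> g, p -> b, s -> z, t -> d / _ Z: no change
surface: kispepokobfm

cell RANK=em, ASPECT=ne, MOD=ma, GRD=pa:
underlying: kis-neg-o-keb-pi
1. e -> o, i -> u / B C0 _: fires at position(s) 9: kisnegokobpi
2. k -> g, p -> b, s -> z, t -> d / _ Z: no change
surface: kisnegokobpi

cell RANK=em, ASPECT=ra, MOD=ma, GRD=un:
underlying: kis-zo-o-r-pi
1. e -> o, i -> u / B C0 _: fires at position(s) 9: kiszoorpu
2. k -> g, p -> b, s -> z, t -> d / _ Z: fires at position(s) 3: kizzoorpu
surface: kizzoorpu
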